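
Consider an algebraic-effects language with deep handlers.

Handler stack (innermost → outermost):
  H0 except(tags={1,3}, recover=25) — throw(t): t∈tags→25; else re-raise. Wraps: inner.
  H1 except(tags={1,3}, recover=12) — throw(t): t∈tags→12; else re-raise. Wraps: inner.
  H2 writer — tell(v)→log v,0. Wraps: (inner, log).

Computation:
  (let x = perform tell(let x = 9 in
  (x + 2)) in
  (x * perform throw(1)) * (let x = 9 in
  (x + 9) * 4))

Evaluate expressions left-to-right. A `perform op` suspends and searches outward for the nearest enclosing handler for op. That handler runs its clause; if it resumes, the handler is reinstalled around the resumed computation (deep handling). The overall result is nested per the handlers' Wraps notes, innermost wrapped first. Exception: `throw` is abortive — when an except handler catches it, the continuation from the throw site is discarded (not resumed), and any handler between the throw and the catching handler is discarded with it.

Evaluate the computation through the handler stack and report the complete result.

Working:
tell(11) @ H2 ⇒ log+=11
throw(1) @ H0 caught ⇒ 25
H1 returns 25
H2 returns (25, (11))
= (25, (11))

Answer: (25, (11))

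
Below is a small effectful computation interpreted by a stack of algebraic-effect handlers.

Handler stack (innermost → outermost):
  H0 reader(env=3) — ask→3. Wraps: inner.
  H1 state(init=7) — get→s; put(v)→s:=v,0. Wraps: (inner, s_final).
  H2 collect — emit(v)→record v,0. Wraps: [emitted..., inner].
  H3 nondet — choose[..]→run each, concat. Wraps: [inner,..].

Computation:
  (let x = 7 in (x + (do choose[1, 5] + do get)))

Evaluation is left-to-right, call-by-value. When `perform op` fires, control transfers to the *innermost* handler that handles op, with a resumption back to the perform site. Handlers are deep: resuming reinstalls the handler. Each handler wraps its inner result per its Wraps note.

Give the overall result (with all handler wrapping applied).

Evaluation trace:
choose[1, 5] @ H3
  branch[0] choose=1:
    get @ H1 ⇒ 7
    H0 returns 15
    H1 returns (15, 7)
    H2 returns [(15, 7)]
    H3 returns [[(15, 7)]]
  branch[1] choose=5:
    get @ H1 ⇒ 7
    H0 returns 19
    H1 returns (19, 7)
    H2 returns [(19, 7)]
    H3 returns [[(19, 7)]]
= [[(15, 7)], [(19, 7)]]

Answer: [[(15, 7)], [(19, 7)]]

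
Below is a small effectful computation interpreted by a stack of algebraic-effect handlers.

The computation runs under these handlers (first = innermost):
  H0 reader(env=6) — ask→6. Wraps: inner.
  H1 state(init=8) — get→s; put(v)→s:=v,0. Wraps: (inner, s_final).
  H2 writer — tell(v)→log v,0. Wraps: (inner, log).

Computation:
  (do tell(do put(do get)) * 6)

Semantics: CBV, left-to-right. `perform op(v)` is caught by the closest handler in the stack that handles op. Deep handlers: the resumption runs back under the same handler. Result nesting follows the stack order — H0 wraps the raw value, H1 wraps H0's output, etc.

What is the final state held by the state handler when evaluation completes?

Answer: 8

Evaluation trace:
get @ H1 ⇒ 8
put(8) @ H1 ⇒ s:=8
tell(0) @ H2 ⇒ log+=0
H0 returns 0
H1 returns (0, 8)
H2 returns ((0, 8), (0))
= ((0, 8), (0))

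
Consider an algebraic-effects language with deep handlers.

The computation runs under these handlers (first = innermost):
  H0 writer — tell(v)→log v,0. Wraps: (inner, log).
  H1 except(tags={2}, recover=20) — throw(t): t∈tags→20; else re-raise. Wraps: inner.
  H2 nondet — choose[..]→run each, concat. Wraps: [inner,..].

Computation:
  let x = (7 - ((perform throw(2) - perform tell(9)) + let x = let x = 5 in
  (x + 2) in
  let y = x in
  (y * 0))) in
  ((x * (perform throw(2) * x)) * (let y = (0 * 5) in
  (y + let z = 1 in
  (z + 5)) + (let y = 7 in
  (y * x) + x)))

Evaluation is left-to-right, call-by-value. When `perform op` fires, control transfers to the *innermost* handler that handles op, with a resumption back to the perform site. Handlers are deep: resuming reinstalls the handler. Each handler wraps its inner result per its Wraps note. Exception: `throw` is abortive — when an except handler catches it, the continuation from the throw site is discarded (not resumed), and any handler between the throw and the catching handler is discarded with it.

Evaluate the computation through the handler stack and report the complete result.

Answer: [20]

Step-by-step:
throw(2) @ H1 caught ⇒ 20
H2 returns [20]
= [20]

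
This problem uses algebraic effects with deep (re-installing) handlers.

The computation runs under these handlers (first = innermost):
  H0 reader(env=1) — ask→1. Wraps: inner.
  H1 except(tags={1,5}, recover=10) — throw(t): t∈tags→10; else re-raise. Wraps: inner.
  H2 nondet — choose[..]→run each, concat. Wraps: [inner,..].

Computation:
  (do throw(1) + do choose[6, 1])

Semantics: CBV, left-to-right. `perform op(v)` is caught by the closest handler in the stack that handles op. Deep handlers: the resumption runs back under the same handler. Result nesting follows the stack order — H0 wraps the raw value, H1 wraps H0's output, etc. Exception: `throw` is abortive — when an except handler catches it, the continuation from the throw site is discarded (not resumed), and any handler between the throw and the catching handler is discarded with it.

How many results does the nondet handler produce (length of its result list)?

Answer: 1

Step-by-step:
throw(1) @ H1 caught ⇒ 10
H2 returns [10]
= [10]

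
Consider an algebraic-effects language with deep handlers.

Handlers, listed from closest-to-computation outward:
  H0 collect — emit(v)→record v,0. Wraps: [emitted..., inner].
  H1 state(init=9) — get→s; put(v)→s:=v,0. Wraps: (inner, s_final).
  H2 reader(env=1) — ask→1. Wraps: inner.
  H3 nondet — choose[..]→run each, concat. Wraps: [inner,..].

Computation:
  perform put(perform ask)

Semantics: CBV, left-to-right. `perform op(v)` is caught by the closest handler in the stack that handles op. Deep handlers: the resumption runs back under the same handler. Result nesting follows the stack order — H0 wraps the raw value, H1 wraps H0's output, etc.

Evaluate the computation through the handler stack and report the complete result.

Answer: [([0], 1)]

Working:
ask @ H2 ⇒ 1
put(1) @ H1 ⇒ s:=1
H0 returns [0]
H1 returns ([0], 1)
H2 returns ([0], 1)
H3 returns [([0], 1)]
= [([0], 1)]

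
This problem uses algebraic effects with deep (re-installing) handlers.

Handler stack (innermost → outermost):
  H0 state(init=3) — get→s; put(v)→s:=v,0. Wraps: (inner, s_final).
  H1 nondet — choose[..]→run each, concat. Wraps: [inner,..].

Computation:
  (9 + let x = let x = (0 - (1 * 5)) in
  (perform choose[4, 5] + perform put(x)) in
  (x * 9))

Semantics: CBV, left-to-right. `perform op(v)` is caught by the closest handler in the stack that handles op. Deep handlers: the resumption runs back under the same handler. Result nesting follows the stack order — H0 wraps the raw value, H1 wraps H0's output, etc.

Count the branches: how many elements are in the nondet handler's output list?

Evaluation trace:
choose[4, 5] @ H1
  branch[0] choose=4:
    put(-5) @ H0 ⇒ s:=-5
    H0 returns (45, -5)
    H1 returns [(45, -5)]
  branch[1] choose=5:
    put(-5) @ H0 ⇒ s:=-5
    H0 returns (54, -5)
    H1 returns [(54, -5)]
= [(45, -5), (54, -5)]

Answer: 2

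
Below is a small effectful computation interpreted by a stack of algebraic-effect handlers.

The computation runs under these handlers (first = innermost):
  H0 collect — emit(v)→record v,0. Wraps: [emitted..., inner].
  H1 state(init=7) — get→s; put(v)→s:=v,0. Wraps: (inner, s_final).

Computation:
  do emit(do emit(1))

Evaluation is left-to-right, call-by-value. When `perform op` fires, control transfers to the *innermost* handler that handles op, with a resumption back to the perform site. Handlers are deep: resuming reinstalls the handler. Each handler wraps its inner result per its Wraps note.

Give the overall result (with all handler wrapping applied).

Evaluation trace:
emit(1) @ H0 ⇒ out+=1
emit(0) @ H0 ⇒ out+=0
H0 returns [1, 0, 0]
H1 returns ([1, 0, 0], 7)
= ([1, 0, 0], 7)

Answer: ([1, 0, 0], 7)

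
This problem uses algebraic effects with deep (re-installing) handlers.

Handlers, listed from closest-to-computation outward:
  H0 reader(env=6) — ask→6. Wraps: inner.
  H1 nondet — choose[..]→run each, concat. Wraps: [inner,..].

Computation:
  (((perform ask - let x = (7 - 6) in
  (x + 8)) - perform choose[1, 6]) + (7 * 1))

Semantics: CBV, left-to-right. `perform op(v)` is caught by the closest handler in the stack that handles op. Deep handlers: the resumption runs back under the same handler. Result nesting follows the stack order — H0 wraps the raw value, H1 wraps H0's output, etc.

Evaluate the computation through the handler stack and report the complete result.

Answer: [3, -2]

Evaluation trace:
ask @ H0 ⇒ 6
choose[1, 6] @ H1
  branch[0] choose=1:
    H0 returns 3
    H1 returns [3]
  branch[1] choose=6:
    H0 returns -2
    H1 returns [-2]
= [3, -2]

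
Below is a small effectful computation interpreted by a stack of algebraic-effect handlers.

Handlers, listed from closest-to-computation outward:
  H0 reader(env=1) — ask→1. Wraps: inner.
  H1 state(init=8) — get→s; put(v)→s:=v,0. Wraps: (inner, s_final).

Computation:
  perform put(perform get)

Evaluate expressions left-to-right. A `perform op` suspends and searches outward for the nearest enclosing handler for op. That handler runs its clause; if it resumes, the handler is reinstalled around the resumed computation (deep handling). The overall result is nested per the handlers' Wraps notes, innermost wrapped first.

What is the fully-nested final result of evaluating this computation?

Answer: (0, 8)

Working:
get @ H1 ⇒ 8
put(8) @ H1 ⇒ s:=8
H0 returns 0
H1 returns (0, 8)
= (0, 8)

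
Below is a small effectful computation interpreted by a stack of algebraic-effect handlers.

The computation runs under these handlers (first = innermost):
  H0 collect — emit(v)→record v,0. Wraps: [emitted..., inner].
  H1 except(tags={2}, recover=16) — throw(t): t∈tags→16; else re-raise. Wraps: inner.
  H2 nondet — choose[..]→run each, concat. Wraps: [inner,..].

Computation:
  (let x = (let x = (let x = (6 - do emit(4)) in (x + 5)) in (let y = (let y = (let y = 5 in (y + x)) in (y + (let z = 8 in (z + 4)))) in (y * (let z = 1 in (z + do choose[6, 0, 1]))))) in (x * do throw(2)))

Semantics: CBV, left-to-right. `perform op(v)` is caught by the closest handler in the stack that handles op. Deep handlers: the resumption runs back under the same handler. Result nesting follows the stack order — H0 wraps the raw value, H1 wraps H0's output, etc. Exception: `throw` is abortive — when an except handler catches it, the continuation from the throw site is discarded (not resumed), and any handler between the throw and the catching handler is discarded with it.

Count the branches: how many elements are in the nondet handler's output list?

Answer: 3

Step-by-step:
emit(4) @ H0 ⇒ out+=4
choose[6, 0, 1] @ H2
  branch[0] choose=6:
    throw(2) @ H1 caught ⇒ 16
    H2 returns [16]
  branch[1] choose=0:
    throw(2) @ H1 caught ⇒ 16
    H2 returns [16]
  branch[2] choose=1:
    throw(2) @ H1 caught ⇒ 16
    H2 returns [16]
= [16, 16, 16]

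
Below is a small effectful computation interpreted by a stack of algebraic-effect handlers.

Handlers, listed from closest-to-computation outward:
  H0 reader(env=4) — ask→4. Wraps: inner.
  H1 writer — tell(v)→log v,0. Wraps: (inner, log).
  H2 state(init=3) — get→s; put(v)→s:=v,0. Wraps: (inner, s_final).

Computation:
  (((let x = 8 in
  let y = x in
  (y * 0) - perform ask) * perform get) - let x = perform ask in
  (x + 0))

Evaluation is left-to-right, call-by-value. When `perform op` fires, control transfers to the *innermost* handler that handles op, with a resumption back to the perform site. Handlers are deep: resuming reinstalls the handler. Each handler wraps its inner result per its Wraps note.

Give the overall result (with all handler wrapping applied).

Answer: ((-16, ()), 3)

Evaluation trace:
ask @ H0 ⇒ 4
get @ H2 ⇒ 3
ask @ H0 ⇒ 4
H0 returns -16
H1 returns (-16, ())
H2 returns ((-16, ()), 3)
= ((-16, ()), 3)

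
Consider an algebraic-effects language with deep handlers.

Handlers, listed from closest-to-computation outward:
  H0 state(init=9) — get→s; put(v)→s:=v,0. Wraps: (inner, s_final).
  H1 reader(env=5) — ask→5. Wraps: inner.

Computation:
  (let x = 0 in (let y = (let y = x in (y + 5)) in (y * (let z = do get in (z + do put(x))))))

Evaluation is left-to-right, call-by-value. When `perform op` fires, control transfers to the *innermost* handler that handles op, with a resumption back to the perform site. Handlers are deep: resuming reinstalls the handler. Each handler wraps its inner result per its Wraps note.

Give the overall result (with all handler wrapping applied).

Evaluation trace:
get @ H0 ⇒ 9
put(0) @ H0 ⇒ s:=0
H0 returns (45, 0)
H1 returns (45, 0)
= (45, 0)

Answer: (45, 0)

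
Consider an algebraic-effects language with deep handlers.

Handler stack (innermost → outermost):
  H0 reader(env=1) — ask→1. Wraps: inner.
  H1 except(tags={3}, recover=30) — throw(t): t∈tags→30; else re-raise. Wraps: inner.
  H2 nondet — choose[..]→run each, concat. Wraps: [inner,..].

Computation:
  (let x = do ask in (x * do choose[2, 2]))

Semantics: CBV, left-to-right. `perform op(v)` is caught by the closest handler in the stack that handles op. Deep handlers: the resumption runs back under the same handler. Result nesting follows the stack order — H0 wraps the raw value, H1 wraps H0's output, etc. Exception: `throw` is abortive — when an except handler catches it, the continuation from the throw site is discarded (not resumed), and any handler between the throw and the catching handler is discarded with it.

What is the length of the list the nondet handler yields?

Step-by-step:
ask @ H0 ⇒ 1
choose[2, 2] @ H2
  branch[0] choose=2:
    H0 returns 2
    H1 returns 2
    H2 returns [2]
  branch[1] choose=2:
    H0 returns 2
    H1 returns 2
    H2 returns [2]
= [2, 2]

Answer: 2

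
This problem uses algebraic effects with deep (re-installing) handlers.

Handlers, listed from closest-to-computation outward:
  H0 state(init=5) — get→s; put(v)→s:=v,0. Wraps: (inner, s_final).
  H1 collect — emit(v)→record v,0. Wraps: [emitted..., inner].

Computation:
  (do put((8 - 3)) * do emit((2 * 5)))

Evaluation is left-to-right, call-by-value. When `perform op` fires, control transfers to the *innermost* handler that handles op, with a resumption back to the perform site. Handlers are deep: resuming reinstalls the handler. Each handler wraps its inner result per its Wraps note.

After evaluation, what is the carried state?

Step-by-step:
put(5) @ H0 ⇒ s:=5
emit(10) @ H1 ⇒ out+=10
H0 returns (0, 5)
H1 returns [10, (0, 5)]
= [10, (0, 5)]

Answer: 5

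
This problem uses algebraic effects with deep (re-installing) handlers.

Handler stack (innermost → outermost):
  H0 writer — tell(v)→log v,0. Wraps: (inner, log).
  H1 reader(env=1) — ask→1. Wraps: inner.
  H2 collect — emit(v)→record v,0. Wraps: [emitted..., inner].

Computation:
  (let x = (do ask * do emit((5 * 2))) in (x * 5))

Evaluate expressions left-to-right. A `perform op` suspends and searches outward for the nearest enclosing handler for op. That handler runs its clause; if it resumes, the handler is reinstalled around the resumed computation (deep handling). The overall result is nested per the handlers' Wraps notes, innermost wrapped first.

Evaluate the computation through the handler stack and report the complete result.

Answer: [10, (0, ())]

Working:
ask @ H1 ⇒ 1
emit(10) @ H2 ⇒ out+=10
H0 returns (0, ())
H1 returns (0, ())
H2 returns [10, (0, ())]
= [10, (0, ())]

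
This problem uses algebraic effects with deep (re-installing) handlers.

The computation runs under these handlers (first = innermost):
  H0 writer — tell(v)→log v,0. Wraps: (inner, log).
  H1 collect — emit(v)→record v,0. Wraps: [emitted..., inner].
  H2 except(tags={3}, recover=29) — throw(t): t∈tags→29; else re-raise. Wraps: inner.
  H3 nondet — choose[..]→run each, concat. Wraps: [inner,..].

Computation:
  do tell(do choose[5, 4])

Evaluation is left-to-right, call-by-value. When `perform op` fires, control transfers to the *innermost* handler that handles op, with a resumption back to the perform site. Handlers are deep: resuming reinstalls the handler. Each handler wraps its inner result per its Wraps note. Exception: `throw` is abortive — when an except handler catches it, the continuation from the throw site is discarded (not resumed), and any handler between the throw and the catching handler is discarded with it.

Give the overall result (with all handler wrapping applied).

Evaluation trace:
choose[5, 4] @ H3
  branch[0] choose=5:
    tell(5) @ H0 ⇒ log+=5
    H0 returns (0, (5))
    H1 returns [(0, (5))]
    H2 returns [(0, (5))]
    H3 returns [[(0, (5))]]
  branch[1] choose=4:
    tell(4) @ H0 ⇒ log+=4
    H0 returns (0, (4))
    H1 returns [(0, (4))]
    H2 returns [(0, (4))]
    H3 returns [[(0, (4))]]
= [[(0, (5))], [(0, (4))]]

Answer: [[(0, (5))], [(0, (4))]]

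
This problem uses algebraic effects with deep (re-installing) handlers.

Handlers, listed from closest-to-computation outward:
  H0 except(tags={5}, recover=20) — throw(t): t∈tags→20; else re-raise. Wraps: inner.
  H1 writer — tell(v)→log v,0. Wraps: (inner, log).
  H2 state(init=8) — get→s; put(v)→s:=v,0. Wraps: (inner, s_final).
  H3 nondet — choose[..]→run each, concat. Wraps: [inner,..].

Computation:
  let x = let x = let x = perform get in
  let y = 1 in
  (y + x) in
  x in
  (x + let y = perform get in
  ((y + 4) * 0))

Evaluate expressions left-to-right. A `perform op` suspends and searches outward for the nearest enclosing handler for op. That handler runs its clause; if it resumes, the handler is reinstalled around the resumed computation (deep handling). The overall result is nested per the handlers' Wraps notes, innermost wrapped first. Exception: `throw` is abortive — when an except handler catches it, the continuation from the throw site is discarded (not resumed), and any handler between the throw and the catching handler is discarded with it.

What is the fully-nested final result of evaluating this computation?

Evaluation trace:
get @ H2 ⇒ 8
get @ H2 ⇒ 8
H0 returns 9
H1 returns (9, ())
H2 returns ((9, ()), 8)
H3 returns [((9, ()), 8)]
= [((9, ()), 8)]

Answer: [((9, ()), 8)]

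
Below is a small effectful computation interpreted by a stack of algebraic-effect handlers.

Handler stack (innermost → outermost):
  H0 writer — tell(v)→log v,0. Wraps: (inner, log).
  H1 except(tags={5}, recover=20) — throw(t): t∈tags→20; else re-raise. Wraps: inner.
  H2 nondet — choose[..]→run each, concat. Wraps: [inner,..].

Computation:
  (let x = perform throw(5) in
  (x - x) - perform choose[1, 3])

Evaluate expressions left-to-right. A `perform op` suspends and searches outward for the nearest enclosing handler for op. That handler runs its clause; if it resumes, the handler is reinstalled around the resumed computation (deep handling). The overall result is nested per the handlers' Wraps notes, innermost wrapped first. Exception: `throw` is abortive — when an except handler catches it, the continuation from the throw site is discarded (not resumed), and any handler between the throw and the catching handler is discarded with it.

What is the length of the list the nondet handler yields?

Answer: 1

Step-by-step:
throw(5) @ H1 caught ⇒ 20
H2 returns [20]
= [20]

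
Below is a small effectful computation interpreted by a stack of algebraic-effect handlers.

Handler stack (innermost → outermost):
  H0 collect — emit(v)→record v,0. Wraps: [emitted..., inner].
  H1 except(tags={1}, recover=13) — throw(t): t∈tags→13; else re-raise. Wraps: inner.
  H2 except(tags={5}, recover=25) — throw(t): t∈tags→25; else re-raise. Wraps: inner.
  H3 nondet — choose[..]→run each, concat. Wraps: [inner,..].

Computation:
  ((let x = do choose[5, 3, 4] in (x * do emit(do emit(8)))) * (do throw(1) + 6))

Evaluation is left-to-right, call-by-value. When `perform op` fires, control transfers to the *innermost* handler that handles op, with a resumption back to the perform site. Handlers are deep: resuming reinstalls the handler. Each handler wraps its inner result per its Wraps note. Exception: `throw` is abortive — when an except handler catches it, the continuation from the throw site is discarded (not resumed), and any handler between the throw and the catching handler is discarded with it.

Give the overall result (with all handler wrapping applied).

Step-by-step:
choose[5, 3, 4] @ H3
  branch[0] choose=5:
    emit(8) @ H0 ⇒ out+=8
    emit(0) @ H0 ⇒ out+=0
    throw(1) @ H1 caught ⇒ 13
    H2 returns 13
    H3 returns [13]
  branch[1] choose=3:
    emit(8) @ H0 ⇒ out+=8
    emit(0) @ H0 ⇒ out+=0
    throw(1) @ H1 caught ⇒ 13
    H2 returns 13
    H3 returns [13]
  branch[2] choose=4:
    emit(8) @ H0 ⇒ out+=8
    emit(0) @ H0 ⇒ out+=0
    throw(1) @ H1 caught ⇒ 13
    H2 returns 13
    H3 returns [13]
= [13, 13, 13]

Answer: [13, 13, 13]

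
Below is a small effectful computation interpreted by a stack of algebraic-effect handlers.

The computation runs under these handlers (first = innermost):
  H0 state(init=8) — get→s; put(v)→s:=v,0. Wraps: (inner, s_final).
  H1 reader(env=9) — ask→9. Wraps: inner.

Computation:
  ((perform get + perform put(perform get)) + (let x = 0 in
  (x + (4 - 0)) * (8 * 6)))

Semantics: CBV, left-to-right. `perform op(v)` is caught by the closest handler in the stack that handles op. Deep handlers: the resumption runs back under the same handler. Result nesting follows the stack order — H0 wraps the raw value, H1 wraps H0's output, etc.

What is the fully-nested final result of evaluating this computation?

Answer: (200, 8)

Step-by-step:
get @ H0 ⇒ 8
get @ H0 ⇒ 8
put(8) @ H0 ⇒ s:=8
H0 returns (200, 8)
H1 returns (200, 8)
= (200, 8)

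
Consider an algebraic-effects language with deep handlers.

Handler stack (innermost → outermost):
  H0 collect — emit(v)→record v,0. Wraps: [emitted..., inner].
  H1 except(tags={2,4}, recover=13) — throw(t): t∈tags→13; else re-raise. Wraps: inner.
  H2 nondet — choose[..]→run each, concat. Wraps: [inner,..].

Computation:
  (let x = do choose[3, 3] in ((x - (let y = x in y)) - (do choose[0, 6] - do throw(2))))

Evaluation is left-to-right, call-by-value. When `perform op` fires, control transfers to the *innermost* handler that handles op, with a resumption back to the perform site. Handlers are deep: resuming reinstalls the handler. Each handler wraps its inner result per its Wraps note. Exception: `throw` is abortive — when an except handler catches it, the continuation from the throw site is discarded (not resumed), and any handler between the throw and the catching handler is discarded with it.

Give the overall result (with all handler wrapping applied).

Evaluation trace:
choose[3, 3] @ H2
  branch[0] choose=3:
    choose[0, 6] @ H2
      branch[0] choose=0:
        throw(2) @ H1 caught ⇒ 13
        H2 returns [13]
      branch[1] choose=6:
        throw(2) @ H1 caught ⇒ 13
        H2 returns [13]
  branch[1] choose=3:
    choose[0, 6] @ H2
      branch[0] choose=0:
        throw(2) @ H1 caught ⇒ 13
        H2 returns [13]
      branch[1] choose=6:
        throw(2) @ H1 caught ⇒ 13
        H2 returns [13]
= [13, 13, 13, 13]

Answer: [13, 13, 13, 13]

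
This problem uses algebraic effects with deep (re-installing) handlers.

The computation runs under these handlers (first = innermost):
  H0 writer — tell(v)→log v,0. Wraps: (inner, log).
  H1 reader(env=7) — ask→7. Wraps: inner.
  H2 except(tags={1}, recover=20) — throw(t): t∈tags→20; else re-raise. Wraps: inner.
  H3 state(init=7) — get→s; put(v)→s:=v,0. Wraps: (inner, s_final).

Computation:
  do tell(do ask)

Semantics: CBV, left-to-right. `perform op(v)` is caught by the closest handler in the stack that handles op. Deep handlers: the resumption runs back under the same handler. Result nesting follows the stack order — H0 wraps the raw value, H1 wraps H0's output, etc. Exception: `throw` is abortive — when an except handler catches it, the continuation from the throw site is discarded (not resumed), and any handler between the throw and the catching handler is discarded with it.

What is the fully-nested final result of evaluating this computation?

Answer: ((0, (7)), 7)

Evaluation trace:
ask @ H1 ⇒ 7
tell(7) @ H0 ⇒ log+=7
H0 returns (0, (7))
H1 returns (0, (7))
H2 returns (0, (7))
H3 returns ((0, (7)), 7)
= ((0, (7)), 7)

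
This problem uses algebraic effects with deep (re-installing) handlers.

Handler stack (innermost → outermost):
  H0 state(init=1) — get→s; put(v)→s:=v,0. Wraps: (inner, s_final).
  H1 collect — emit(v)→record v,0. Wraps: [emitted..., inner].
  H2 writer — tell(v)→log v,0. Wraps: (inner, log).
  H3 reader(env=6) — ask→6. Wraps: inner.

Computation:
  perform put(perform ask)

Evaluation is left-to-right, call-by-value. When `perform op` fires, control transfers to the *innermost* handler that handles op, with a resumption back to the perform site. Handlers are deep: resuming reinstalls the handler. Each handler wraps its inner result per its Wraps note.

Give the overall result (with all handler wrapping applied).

Answer: ([(0, 6)], ())

Working:
ask @ H3 ⇒ 6
put(6) @ H0 ⇒ s:=6
H0 returns (0, 6)
H1 returns [(0, 6)]
H2 returns ([(0, 6)], ())
H3 returns ([(0, 6)], ())
= ([(0, 6)], ())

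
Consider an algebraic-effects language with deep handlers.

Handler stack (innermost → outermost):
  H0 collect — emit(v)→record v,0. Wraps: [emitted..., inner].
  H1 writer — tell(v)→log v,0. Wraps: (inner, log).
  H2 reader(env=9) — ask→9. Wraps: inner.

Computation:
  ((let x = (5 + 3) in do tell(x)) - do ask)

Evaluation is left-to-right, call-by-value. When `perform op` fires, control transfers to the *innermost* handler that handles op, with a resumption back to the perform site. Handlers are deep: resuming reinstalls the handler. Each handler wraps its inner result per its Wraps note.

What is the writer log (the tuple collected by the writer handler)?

Step-by-step:
tell(8) @ H1 ⇒ log+=8
ask @ H2 ⇒ 9
H0 returns [-9]
H1 returns ([-9], (8))
H2 returns ([-9], (8))
= ([-9], (8))

Answer: (8)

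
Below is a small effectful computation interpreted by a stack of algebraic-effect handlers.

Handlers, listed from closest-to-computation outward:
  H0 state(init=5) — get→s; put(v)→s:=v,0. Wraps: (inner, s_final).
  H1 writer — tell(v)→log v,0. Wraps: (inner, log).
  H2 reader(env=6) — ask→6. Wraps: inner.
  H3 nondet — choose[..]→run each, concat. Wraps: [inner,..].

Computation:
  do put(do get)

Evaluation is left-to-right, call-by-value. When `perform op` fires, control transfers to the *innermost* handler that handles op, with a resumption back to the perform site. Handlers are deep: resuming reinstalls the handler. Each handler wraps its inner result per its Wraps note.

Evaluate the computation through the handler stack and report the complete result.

Evaluation trace:
get @ H0 ⇒ 5
put(5) @ H0 ⇒ s:=5
H0 returns (0, 5)
H1 returns ((0, 5), ())
H2 returns ((0, 5), ())
H3 returns [((0, 5), ())]
= [((0, 5), ())]

Answer: [((0, 5), ())]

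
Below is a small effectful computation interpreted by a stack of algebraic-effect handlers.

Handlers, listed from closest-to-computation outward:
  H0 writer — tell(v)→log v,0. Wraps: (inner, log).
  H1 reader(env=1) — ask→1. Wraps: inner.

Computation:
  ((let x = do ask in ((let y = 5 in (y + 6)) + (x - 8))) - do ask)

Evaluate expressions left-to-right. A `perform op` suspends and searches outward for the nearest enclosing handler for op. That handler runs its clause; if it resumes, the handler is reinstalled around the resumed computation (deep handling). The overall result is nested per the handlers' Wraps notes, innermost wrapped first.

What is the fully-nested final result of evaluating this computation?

Step-by-step:
ask @ H1 ⇒ 1
ask @ H1 ⇒ 1
H0 returns (3, ())
H1 returns (3, ())
= (3, ())

Answer: (3, ())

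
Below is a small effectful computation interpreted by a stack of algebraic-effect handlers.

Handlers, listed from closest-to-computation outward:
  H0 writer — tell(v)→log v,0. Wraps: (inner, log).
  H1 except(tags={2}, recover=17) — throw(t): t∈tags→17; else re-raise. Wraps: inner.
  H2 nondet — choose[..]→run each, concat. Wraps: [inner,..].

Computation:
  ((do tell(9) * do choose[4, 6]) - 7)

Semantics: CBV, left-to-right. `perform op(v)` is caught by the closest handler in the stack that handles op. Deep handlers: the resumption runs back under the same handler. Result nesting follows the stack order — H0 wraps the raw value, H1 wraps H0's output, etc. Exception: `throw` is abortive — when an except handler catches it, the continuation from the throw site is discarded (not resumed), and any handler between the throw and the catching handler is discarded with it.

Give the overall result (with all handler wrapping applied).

Answer: [(-7, (9)), (-7, (9))]

Evaluation trace:
tell(9) @ H0 ⇒ log+=9
choose[4, 6] @ H2
  branch[0] choose=4:
    H0 returns (-7, (9))
    H1 returns (-7, (9))
    H2 returns [(-7, (9))]
  branch[1] choose=6:
    H0 returns (-7, (9))
    H1 returns (-7, (9))
    H2 returns [(-7, (9))]
= [(-7, (9)), (-7, (9))]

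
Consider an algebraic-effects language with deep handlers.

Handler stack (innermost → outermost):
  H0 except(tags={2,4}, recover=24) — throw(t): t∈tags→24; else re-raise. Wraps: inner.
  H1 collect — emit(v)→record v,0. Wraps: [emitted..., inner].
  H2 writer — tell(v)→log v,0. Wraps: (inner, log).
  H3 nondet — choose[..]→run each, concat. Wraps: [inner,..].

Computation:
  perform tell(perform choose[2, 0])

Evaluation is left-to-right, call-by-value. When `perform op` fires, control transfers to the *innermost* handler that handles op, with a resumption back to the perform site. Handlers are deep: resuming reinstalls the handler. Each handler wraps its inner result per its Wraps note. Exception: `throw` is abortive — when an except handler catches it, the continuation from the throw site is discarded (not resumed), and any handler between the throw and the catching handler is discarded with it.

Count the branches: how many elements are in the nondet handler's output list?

Answer: 2

Evaluation trace:
choose[2, 0] @ H3
  branch[0] choose=2:
    tell(2) @ H2 ⇒ log+=2
    H0 returns 0
    H1 returns [0]
    H2 returns ([0], (2))
    H3 returns [([0], (2))]
  branch[1] choose=0:
    tell(0) @ H2 ⇒ log+=0
    H0 returns 0
    H1 returns [0]
    H2 returns ([0], (0))
    H3 returns [([0], (0))]
= [([0], (2)), ([0], (0))]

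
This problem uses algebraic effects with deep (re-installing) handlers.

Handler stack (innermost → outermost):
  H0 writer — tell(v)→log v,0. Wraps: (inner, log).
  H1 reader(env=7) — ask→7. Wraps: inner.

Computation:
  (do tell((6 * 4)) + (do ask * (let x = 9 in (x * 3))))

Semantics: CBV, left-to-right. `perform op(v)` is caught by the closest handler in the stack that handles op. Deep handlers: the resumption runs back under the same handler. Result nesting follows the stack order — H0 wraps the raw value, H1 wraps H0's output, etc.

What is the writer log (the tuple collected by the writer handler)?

Evaluation trace:
tell(24) @ H0 ⇒ log+=24
ask @ H1 ⇒ 7
H0 returns (189, (24))
H1 returns (189, (24))
= (189, (24))

Answer: (24)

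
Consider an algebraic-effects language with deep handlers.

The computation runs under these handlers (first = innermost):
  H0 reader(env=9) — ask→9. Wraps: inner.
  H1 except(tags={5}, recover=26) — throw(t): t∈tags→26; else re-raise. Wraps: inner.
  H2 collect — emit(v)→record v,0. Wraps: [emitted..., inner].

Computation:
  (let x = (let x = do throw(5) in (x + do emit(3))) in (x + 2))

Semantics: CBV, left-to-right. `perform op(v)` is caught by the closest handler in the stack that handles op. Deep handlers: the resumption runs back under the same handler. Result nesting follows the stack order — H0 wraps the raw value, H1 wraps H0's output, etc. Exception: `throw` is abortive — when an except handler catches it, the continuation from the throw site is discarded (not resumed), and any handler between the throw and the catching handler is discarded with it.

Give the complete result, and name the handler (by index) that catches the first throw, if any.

Answer: [26] ; first throw caught by: H1

Evaluation trace:
throw(5) @ H1 caught ⇒ 26
H2 returns [26]
= [26]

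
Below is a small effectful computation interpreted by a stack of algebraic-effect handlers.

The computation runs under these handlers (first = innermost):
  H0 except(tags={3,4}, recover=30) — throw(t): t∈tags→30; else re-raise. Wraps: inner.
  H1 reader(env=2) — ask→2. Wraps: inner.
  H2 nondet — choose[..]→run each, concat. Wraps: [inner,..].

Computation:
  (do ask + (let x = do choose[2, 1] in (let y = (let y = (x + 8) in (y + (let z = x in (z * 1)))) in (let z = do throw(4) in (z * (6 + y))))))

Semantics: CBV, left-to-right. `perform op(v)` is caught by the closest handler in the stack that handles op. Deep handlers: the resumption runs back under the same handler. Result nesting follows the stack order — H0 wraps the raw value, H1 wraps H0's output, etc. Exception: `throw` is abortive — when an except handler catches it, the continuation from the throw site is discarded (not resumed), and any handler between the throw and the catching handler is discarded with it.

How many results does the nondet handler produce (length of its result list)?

Answer: 2

Evaluation trace:
ask @ H1 ⇒ 2
choose[2, 1] @ H2
  branch[0] choose=2:
    throw(4) @ H0 caught ⇒ 30
    H1 returns 30
    H2 returns [30]
  branch[1] choose=1:
    throw(4) @ H0 caught ⇒ 30
    H1 returns 30
    H2 returns [30]
= [30, 30]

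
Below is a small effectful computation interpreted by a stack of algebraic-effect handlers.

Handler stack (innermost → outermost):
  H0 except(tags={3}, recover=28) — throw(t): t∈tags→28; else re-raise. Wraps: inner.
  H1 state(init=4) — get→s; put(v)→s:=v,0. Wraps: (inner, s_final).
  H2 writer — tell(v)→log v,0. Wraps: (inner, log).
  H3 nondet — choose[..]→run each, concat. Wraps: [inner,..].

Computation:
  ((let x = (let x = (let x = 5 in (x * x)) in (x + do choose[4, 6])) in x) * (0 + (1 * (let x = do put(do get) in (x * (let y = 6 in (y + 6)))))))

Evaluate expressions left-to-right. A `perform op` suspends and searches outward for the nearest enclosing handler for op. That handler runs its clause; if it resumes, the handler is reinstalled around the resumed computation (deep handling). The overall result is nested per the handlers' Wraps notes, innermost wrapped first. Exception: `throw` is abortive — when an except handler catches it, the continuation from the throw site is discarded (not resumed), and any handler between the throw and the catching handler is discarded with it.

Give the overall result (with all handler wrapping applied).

Step-by-step:
choose[4, 6] @ H3
  branch[0] choose=4:
    get @ H1 ⇒ 4
    put(4) @ H1 ⇒ s:=4
    H0 returns 0
    H1 returns (0, 4)
    H2 returns ((0, 4), ())
    H3 returns [((0, 4), ())]
  branch[1] choose=6:
    get @ H1 ⇒ 4
    put(4) @ H1 ⇒ s:=4
    H0 returns 0
    H1 returns (0, 4)
    H2 returns ((0, 4), ())
    H3 returns [((0, 4), ())]
= [((0, 4), ()), ((0, 4), ())]

Answer: [((0, 4), ()), ((0, 4), ())]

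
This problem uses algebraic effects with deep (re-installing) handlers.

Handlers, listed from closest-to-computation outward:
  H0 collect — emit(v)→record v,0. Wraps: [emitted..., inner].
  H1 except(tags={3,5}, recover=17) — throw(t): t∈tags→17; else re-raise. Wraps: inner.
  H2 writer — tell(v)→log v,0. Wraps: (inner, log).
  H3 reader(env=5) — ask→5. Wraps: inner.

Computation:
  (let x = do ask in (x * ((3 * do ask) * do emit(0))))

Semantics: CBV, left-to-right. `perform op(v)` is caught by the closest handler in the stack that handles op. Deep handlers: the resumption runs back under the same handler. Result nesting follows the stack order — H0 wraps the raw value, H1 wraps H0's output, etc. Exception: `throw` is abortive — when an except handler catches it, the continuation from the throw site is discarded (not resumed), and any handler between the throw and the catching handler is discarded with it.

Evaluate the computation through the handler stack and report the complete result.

Answer: ([0, 0], ())

Step-by-step:
ask @ H3 ⇒ 5
ask @ H3 ⇒ 5
emit(0) @ H0 ⇒ out+=0
H0 returns [0, 0]
H1 returns [0, 0]
H2 returns ([0, 0], ())
H3 returns ([0, 0], ())
= ([0, 0], ())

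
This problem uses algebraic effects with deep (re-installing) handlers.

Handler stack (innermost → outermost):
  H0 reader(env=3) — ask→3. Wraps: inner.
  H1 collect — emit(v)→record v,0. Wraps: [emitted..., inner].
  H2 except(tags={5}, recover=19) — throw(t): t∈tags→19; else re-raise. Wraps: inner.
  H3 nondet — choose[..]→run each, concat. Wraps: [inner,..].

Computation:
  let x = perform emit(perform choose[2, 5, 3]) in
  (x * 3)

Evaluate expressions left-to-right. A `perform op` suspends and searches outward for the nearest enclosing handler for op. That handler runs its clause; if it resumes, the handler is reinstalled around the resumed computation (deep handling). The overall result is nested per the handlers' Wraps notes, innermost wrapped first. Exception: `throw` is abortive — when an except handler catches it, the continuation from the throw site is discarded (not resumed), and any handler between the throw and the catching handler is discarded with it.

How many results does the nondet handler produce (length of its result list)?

Evaluation trace:
choose[2, 5, 3] @ H3
  branch[0] choose=2:
    emit(2) @ H1 ⇒ out+=2
    H0 returns 0
    H1 returns [2, 0]
    H2 returns [2, 0]
    H3 returns [[2, 0]]
  branch[1] choose=5:
    emit(5) @ H1 ⇒ out+=5
    H0 returns 0
    H1 returns [5, 0]
    H2 returns [5, 0]
    H3 returns [[5, 0]]
  branch[2] choose=3:
    emit(3) @ H1 ⇒ out+=3
    H0 returns 0
    H1 returns [3, 0]
    H2 returns [3, 0]
    H3 returns [[3, 0]]
= [[2, 0], [5, 0], [3, 0]]

Answer: 3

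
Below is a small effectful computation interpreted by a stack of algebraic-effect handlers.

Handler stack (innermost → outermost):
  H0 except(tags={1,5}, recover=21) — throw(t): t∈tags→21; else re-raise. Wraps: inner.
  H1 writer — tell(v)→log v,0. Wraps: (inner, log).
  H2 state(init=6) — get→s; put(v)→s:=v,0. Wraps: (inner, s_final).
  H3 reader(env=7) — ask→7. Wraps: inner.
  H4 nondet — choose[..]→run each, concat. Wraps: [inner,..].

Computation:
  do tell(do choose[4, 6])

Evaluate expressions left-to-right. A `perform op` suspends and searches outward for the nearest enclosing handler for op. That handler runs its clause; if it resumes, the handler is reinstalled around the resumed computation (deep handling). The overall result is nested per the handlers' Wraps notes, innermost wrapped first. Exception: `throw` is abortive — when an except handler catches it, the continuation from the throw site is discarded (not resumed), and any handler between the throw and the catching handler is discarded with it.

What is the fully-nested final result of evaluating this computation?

Step-by-step:
choose[4, 6] @ H4
  branch[0] choose=4:
    tell(4) @ H1 ⇒ log+=4
    H0 returns 0
    H1 returns (0, (4))
    H2 returns ((0, (4)), 6)
    H3 returns ((0, (4)), 6)
    H4 returns [((0, (4)), 6)]
  branch[1] choose=6:
    tell(6) @ H1 ⇒ log+=6
    H0 returns 0
    H1 returns (0, (6))
    H2 returns ((0, (6)), 6)
    H3 returns ((0, (6)), 6)
    H4 returns [((0, (6)), 6)]
= [((0, (4)), 6), ((0, (6)), 6)]

Answer: [((0, (4)), 6), ((0, (6)), 6)]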